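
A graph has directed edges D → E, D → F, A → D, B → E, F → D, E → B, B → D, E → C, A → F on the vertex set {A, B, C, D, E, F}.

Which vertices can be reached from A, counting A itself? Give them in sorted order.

A, B, C, D, E, F

Start at A.
Its neighbours: D, F.
Then their neighbours: E.
Then next layer: B, C.
Every vertex is now reached.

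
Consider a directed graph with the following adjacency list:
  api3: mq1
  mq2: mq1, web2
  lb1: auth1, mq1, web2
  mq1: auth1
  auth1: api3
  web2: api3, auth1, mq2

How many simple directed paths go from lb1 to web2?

lb1→web2

1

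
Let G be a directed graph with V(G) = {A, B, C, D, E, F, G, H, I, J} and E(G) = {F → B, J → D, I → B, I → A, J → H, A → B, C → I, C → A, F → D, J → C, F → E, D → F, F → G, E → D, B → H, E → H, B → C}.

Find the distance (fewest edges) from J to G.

Distance 0: J.
Distance 1: C, D, H.
Distance 2: A, F, I.
Distance 3: B, E, G — contains G.

3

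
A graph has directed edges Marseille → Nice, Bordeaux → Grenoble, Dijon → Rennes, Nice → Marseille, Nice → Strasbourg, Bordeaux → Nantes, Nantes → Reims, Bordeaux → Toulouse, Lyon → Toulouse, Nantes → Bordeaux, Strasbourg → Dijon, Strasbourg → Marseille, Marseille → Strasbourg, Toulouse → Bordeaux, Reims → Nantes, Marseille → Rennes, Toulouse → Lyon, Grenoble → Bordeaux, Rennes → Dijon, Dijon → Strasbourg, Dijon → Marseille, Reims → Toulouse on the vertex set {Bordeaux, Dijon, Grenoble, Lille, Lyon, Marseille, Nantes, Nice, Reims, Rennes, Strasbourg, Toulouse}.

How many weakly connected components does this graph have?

From Bordeaux: component {Bordeaux, Grenoble, Lyon, Nantes, Reims, Toulouse}.
From Dijon: component {Dijon, Marseille, Nice, Rennes, Strasbourg}.
From Lille: component {Lille}.
That's 3 components.

3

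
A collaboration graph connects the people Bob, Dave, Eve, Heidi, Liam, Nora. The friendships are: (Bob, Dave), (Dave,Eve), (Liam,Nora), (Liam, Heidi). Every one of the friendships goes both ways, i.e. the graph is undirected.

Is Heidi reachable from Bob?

Explore from Bob.
Distance 1: reach Dave.
Distance 2: reach Eve.
The search is exhausted without reaching Heidi; it lies in a different component.

No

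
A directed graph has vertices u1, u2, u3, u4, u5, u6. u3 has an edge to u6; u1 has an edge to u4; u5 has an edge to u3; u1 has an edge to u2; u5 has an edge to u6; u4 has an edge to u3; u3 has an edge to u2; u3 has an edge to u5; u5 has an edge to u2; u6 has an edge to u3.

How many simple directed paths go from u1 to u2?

3

u1→u2
u1→u4→u3→u2
u1→u4→u3→u5→u2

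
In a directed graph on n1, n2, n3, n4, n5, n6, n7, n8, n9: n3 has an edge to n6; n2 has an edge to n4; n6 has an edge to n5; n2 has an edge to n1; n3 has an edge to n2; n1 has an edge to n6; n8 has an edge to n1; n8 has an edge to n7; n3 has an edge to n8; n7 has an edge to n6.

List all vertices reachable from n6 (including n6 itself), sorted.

n5, n6

Start at n6.
Its neighbours: n5.
Nothing further is reachable.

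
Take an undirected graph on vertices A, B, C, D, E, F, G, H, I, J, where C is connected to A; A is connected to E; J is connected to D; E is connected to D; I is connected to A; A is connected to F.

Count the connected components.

4

From A: component {A, C, D, E, F, I, J}.
From B: component {B}.
From G: component {G}.
From H: component {H}.
That's 4 components.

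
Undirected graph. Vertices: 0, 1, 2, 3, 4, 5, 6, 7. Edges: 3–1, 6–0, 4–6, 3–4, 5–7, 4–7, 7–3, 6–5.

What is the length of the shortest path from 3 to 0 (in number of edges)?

Distance 0: 3.
Distance 1: 1, 4, 7.
Distance 2: 5, 6.
Distance 3: 0 — contains 0.

3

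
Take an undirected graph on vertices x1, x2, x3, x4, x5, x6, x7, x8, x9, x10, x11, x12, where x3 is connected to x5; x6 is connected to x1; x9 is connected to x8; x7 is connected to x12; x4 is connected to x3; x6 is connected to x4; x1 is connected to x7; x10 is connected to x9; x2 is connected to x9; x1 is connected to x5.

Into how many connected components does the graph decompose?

From x1: component {x1, x3, x4, x5, x6, x7, x12}.
From x2: component {x2, x8, x9, x10}.
From x11: component {x11}.
That's 3 components.

3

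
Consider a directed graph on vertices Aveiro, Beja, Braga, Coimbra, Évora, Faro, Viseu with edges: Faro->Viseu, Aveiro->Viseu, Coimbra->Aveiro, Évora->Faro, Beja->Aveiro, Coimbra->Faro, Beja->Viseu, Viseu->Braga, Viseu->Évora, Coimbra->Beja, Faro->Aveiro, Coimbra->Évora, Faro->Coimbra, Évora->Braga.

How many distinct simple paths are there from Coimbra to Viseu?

7

Coimbra→Aveiro→Viseu
Coimbra→Beja→Aveiro→Viseu
Coimbra→Beja→Viseu
Coimbra→Évora→Faro→Aveiro→Viseu
Coimbra→Évora→Faro→Viseu
Coimbra→Faro→Aveiro→Viseu
Coimbra→Faro→Viseu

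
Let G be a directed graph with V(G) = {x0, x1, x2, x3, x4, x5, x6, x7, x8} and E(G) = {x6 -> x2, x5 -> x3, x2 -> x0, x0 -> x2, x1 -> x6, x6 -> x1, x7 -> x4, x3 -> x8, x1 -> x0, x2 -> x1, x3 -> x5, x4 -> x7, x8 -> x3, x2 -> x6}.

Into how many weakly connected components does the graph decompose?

3

From x0: component {x0, x1, x2, x6}.
From x3: component {x3, x5, x8}.
From x4: component {x4, x7}.
That's 3 components.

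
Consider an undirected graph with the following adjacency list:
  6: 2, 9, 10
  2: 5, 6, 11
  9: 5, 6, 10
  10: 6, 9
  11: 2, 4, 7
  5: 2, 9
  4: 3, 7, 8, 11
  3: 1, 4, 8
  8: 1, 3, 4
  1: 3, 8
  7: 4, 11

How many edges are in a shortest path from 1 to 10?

6

Distance 0: 1.
Distance 1: 3, 8.
Distance 2: 4.
Distance 3: 7, 11.
Distance 4: 2.
Distance 5: 5, 6.
Distance 6: 9, 10 — contains 10.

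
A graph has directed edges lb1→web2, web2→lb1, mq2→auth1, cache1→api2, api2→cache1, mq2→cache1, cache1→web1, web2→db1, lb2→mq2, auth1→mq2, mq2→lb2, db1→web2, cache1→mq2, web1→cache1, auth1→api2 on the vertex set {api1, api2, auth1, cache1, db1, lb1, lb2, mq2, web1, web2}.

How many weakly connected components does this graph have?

3

From api1: component {api1}.
From api2: component {api2, auth1, cache1, lb2, mq2, web1}.
From db1: component {db1, lb1, web2}.
That's 3 components.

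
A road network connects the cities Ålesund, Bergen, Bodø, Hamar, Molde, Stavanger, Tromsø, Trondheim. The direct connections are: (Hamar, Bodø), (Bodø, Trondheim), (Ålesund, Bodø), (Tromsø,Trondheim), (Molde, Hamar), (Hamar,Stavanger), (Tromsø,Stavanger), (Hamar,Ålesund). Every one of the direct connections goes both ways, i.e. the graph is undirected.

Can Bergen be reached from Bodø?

Explore from Bodø.
Distance 1: reach Ålesund, Hamar, Trondheim.
Distance 2: reach Molde, Stavanger, Tromsø.
The search is exhausted without reaching Bergen; it lies in a different component.

No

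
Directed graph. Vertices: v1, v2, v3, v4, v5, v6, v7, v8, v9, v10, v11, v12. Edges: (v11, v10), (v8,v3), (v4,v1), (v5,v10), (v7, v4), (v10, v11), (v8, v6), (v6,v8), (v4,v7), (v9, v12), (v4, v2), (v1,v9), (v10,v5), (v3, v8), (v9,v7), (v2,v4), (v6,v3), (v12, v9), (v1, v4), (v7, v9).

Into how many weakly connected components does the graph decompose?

3

From v1: component {v1, v2, v4, v7, v9, v12}.
From v3: component {v3, v6, v8}.
From v5: component {v5, v10, v11}.
That's 3 components.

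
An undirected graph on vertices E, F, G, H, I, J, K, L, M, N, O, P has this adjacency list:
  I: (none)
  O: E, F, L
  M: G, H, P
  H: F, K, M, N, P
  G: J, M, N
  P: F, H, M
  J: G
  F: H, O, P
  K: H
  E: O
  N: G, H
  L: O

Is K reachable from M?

Explore from M.
Distance 1: reach G, H, P.
Distance 2: reach F, J, K, N.
Found K.

Yes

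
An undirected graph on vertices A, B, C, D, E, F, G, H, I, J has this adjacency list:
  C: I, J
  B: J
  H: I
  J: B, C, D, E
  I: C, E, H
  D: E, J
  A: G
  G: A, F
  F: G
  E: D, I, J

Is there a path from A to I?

No

Explore from A.
Distance 1: reach G.
Distance 2: reach F.
The search is exhausted without reaching I; it lies in a different component.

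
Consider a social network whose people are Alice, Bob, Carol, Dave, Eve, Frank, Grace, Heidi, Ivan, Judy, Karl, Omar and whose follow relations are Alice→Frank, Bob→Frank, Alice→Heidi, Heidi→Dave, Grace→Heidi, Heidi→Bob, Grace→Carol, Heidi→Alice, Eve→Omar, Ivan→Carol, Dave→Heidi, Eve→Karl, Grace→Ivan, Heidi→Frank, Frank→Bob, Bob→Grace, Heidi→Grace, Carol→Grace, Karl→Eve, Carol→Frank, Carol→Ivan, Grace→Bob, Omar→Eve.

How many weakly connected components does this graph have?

3

From Alice: component {Alice, Bob, Carol, Dave, Frank, Grace, Heidi, Ivan}.
From Eve: component {Eve, Karl, Omar}.
From Judy: component {Judy}.
That's 3 components.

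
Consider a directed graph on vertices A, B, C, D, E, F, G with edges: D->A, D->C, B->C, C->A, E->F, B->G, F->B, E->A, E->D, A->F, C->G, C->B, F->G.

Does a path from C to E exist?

Explore from C.
Distance 1: reach A, B, G.
Distance 2: reach F.
The search from C is exhausted; no directed path reaches E.

No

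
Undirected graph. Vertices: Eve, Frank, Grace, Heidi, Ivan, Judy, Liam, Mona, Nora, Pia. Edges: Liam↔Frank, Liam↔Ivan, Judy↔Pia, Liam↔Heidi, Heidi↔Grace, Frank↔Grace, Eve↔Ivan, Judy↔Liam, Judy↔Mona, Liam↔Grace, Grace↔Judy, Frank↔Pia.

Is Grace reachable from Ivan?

Yes

Explore from Ivan.
Distance 1: reach Eve, Liam.
Distance 2: reach Frank, Grace, Heidi, Judy.
Found Grace.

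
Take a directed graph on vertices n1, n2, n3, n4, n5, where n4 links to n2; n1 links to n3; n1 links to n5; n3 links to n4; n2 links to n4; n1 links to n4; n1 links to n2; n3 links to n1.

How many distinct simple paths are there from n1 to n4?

3

n1→n2→n4
n1→n3→n4
n1→n4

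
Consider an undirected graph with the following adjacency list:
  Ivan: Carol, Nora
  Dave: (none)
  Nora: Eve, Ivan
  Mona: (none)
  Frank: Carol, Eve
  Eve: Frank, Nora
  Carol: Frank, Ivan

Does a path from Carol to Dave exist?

No

Explore from Carol.
Distance 1: reach Frank, Ivan.
Distance 2: reach Eve, Nora.
The search is exhausted without reaching Dave; it lies in a different component.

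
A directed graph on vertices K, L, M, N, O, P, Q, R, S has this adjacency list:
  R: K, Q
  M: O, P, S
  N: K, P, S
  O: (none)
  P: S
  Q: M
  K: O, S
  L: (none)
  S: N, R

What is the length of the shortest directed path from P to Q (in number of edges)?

Distance 0: P.
Distance 1: S.
Distance 2: N, R.
Distance 3: K, Q — contains Q.

3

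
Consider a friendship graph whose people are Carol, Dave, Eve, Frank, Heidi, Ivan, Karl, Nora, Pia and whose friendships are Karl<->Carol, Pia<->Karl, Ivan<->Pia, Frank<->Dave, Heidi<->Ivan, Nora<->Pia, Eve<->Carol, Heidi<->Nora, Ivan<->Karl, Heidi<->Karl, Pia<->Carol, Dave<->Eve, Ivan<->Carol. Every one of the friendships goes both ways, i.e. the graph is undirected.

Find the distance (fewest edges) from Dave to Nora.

Distance 0: Dave.
Distance 1: Eve, Frank.
Distance 2: Carol.
Distance 3: Ivan, Karl, Pia.
Distance 4: Heidi, Nora — contains Nora.

4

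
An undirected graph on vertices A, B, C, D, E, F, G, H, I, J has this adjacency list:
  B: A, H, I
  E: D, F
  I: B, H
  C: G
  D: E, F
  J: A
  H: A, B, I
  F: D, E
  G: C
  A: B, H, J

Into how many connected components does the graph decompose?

From A: component {A, B, H, I, J}.
From C: component {C, G}.
From D: component {D, E, F}.
That's 3 components.

3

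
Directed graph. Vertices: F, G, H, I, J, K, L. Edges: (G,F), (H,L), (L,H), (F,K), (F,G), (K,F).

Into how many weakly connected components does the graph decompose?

4

From F: component {F, G, K}.
From H: component {H, L}.
From I: component {I}.
From J: component {J}.
That's 4 components.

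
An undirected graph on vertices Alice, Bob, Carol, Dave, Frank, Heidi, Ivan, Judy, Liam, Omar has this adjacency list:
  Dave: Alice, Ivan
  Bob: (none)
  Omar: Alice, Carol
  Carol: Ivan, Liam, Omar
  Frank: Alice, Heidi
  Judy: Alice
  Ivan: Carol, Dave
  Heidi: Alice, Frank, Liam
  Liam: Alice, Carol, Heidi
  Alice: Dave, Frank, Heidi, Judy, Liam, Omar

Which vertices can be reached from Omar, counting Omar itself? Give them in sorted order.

Alice, Carol, Dave, Frank, Heidi, Ivan, Judy, Liam, Omar

Start at Omar.
Its neighbours: Alice, Carol.
Then their neighbours: Dave, Frank, Heidi, Ivan, Judy, Liam.
Nothing further is reachable.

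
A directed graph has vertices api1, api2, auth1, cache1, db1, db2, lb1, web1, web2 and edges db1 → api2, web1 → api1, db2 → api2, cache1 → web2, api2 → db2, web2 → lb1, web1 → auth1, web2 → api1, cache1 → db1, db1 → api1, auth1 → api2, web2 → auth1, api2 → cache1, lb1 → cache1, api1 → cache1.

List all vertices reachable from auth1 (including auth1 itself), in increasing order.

Start at auth1.
Its neighbours: api2.
Then their neighbours: cache1, db2.
Then next layer: db1, web2.
Then next layer: api1, lb1.
Nothing further is reachable.

api1, api2, auth1, cache1, db1, db2, lb1, web2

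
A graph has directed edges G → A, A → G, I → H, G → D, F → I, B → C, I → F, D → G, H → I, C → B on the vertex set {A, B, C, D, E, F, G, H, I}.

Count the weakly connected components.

4

From A: component {A, D, G}.
From B: component {B, C}.
From E: component {E}.
From F: component {F, H, I}.
That's 4 components.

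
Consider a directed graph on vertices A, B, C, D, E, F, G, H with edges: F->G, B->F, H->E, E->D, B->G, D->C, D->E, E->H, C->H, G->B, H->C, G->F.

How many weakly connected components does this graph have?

3

From A: component {A}.
From B: component {B, F, G}.
From C: component {C, D, E, H}.
That's 3 components.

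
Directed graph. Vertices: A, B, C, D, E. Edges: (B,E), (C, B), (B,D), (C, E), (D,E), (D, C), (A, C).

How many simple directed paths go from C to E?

C→B→D→E
C→B→E
C→E

3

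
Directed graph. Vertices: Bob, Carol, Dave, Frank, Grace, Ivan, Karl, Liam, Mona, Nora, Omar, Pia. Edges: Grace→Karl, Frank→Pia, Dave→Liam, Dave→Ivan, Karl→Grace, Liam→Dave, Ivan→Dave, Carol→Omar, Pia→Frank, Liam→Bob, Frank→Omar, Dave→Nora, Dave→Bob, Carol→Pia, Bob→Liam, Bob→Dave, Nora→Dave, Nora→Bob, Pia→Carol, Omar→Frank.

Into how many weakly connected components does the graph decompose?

From Bob: component {Bob, Dave, Ivan, Liam, Nora}.
From Carol: component {Carol, Frank, Omar, Pia}.
From Grace: component {Grace, Karl}.
From Mona: component {Mona}.
That's 4 components.

4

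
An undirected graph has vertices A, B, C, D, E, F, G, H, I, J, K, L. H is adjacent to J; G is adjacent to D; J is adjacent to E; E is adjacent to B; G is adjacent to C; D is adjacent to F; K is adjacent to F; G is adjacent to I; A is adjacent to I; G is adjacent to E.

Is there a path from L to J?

L has no edges, so nothing is reachable from it.

No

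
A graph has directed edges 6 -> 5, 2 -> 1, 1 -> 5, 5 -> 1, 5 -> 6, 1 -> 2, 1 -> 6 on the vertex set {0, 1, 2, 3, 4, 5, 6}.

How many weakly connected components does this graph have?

From 0: component {0}.
From 1: component {1, 2, 5, 6}.
From 3: component {3}.
From 4: component {4}.
That's 4 components.

4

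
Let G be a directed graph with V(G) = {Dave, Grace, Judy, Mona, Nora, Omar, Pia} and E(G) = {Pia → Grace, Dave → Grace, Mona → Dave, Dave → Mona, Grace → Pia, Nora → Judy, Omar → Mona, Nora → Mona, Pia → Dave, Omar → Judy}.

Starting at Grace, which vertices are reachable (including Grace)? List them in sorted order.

Start at Grace.
Its neighbours: Pia.
Then their neighbours: Dave.
Then next layer: Mona.
Nothing further is reachable.

Dave, Grace, Mona, Pia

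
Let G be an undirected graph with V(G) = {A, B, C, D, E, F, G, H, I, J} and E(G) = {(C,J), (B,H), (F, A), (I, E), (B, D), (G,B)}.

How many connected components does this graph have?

4

From A: component {A, F}.
From B: component {B, D, G, H}.
From C: component {C, J}.
From E: component {E, I}.
That's 4 components.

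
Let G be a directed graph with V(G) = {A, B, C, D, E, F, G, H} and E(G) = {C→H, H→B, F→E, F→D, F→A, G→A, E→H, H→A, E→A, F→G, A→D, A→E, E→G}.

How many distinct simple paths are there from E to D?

E→A→D
E→G→A→D
E→H→A→D

3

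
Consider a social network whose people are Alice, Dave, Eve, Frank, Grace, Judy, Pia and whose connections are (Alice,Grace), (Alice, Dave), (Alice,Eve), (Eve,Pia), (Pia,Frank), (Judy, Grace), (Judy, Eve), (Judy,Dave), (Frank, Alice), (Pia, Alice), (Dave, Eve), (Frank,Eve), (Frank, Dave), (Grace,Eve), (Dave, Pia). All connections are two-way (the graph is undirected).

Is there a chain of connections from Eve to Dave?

Explore from Eve.
Distance 1: reach Alice, Dave, Frank, Grace, Judy, Pia.
Found Dave.

Yes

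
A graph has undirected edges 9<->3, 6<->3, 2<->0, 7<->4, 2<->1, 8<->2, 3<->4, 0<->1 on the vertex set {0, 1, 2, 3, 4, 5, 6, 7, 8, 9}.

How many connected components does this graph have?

3

From 0: component {0, 1, 2, 8}.
From 3: component {3, 4, 6, 7, 9}.
From 5: component {5}.
That's 3 components.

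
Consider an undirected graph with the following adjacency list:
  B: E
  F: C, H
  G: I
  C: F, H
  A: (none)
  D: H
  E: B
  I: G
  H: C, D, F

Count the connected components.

From A: component {A}.
From B: component {B, E}.
From C: component {C, D, F, H}.
From G: component {G, I}.
That's 4 components.

4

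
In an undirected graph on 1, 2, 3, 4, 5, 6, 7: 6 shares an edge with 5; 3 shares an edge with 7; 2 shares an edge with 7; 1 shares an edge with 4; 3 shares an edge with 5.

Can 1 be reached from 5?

Explore from 5.
Distance 1: reach 3, 6.
Distance 2: reach 7.
Distance 3: reach 2.
The search is exhausted without reaching 1; it lies in a different component.

No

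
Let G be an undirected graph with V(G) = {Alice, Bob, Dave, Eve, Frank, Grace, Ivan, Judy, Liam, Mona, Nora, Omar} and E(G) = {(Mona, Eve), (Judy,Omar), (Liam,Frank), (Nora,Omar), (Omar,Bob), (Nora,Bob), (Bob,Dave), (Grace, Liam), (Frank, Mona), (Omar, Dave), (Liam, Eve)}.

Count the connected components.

4

From Alice: component {Alice}.
From Bob: component {Bob, Dave, Judy, Nora, Omar}.
From Eve: component {Eve, Frank, Grace, Liam, Mona}.
From Ivan: component {Ivan}.
That's 4 components.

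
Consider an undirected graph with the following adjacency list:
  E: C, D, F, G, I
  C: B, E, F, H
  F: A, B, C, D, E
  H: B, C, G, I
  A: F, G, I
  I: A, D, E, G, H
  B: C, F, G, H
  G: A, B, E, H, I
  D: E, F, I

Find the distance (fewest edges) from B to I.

Distance 0: B.
Distance 1: C, F, G, H.
Distance 2: A, D, E, I — contains I.

2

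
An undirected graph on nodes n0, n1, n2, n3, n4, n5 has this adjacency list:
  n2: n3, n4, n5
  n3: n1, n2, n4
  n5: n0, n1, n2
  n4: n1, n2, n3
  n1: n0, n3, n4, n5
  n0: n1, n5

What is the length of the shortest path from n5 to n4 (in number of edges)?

2

Distance 0: n5.
Distance 1: n0, n1, n2.
Distance 2: n3, n4 — contains n4.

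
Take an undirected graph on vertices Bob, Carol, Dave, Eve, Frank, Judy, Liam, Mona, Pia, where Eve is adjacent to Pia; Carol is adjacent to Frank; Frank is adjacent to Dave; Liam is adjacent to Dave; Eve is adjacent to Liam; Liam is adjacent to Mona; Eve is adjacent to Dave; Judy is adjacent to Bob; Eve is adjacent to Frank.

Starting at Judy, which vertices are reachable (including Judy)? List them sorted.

Start at Judy.
Its neighbours: Bob.
Nothing further is reachable.

Bob, Judy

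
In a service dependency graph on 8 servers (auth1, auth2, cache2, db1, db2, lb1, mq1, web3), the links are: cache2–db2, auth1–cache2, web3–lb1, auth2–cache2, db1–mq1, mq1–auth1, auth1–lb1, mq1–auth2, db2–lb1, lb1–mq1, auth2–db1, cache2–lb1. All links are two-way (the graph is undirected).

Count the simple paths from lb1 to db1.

lb1–auth1–cache2–auth2–db1
lb1–auth1–cache2–auth2–mq1–db1
lb1–auth1–mq1–auth2–db1
lb1–auth1–mq1–db1
lb1–cache2–auth1–mq1–auth2–db1
lb1–cache2–auth1–mq1–db1
lb1–cache2–auth2–db1
lb1–cache2–auth2–mq1–db1
lb1–db2–cache2–auth1–mq1–auth2–db1
lb1–db2–cache2–auth1–mq1–db1
lb1–db2–cache2–auth2–db1
lb1–db2–cache2–auth2–mq1–db1
lb1–mq1–auth1–cache2–auth2–db1
lb1–mq1–auth2–db1
lb1–mq1–db1

15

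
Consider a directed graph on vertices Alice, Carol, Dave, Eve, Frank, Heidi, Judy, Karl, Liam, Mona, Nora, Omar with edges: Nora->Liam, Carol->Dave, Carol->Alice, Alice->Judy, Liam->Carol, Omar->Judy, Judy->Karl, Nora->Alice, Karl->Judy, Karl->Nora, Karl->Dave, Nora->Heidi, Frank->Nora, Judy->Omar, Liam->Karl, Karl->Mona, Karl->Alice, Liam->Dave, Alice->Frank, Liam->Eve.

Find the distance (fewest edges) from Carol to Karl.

3

Distance 0: Carol.
Distance 1: Alice, Dave.
Distance 2: Frank, Judy.
Distance 3: Karl, Nora, Omar — contains Karl.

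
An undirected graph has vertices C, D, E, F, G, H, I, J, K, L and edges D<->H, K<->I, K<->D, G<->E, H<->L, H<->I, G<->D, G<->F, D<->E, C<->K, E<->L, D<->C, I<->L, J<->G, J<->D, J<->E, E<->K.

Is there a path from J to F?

Explore from J.
Distance 1: reach D, E, G.
Distance 2: reach C, F, H, K, L.
Found F.

Yes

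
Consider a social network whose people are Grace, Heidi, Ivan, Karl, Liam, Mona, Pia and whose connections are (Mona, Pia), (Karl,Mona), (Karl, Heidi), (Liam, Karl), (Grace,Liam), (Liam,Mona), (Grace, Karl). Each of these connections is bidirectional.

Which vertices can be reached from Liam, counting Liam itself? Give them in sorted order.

Start at Liam.
Its neighbours: Grace, Karl, Mona.
Then their neighbours: Heidi, Pia.
Nothing further is reachable.

Grace, Heidi, Karl, Liam, Mona, Pia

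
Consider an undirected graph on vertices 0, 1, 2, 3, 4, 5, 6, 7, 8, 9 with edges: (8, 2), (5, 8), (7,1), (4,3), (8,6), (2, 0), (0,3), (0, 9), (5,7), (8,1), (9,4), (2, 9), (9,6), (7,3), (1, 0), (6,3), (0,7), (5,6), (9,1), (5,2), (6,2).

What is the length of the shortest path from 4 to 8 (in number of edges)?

3

Distance 0: 4.
Distance 1: 3, 9.
Distance 2: 0, 1, 2, 6, 7.
Distance 3: 5, 8 — contains 8.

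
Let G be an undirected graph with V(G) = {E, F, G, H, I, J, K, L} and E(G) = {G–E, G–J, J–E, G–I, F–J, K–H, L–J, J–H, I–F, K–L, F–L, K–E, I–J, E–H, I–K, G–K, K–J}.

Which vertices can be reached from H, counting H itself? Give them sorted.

Start at H.
Its neighbours: E, J, K.
Then their neighbours: F, G, I, L.
Every vertex is now reached.

E, F, G, H, I, J, K, L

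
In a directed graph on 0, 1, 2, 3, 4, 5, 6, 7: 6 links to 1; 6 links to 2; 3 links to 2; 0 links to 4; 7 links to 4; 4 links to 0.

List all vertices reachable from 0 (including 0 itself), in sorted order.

Start at 0.
Its neighbours: 4.
Nothing further is reachable.

0, 4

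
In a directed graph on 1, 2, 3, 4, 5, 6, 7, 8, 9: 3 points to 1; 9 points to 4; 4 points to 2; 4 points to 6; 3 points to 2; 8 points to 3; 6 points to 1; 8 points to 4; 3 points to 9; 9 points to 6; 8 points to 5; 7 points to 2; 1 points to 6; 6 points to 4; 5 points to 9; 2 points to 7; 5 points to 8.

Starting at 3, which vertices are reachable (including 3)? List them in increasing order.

Start at 3.
Its neighbours: 1, 2, 9.
Then their neighbours: 4, 6, 7.
Nothing further is reachable.

1, 2, 3, 4, 6, 7, 9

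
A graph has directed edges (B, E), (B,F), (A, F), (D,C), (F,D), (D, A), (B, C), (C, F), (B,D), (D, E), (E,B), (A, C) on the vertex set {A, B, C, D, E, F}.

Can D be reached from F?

Yes

Explore from F.
Distance 1: reach D.
Found D.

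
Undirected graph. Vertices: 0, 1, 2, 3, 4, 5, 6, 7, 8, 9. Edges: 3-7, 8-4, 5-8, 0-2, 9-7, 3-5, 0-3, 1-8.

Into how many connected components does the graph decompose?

From 0: component {0, 1, 2, 3, 4, 5, 7, 8, 9}.
From 6: component {6}.
That's 2 components.

2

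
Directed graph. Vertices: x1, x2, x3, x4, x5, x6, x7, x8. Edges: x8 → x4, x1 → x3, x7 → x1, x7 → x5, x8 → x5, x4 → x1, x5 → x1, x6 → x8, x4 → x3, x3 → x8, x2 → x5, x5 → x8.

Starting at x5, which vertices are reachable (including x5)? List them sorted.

Start at x5.
Its neighbours: x1, x8.
Then their neighbours: x3, x4.
Nothing further is reachable.

x1, x3, x4, x5, x8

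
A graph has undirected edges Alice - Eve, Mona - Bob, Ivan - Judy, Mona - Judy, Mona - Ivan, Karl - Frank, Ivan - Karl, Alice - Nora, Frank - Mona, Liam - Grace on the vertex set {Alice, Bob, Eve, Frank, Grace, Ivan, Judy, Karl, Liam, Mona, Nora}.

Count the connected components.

From Alice: component {Alice, Eve, Nora}.
From Bob: component {Bob, Frank, Ivan, Judy, Karl, Mona}.
From Grace: component {Grace, Liam}.
That's 3 components.

3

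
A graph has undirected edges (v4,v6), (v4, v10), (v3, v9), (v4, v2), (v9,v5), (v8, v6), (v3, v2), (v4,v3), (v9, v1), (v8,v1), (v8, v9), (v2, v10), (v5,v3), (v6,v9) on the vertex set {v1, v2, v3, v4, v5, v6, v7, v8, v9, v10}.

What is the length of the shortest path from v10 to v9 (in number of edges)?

3

Distance 0: v10.
Distance 1: v2, v4.
Distance 2: v3, v6.
Distance 3: v5, v8, v9 — contains v9.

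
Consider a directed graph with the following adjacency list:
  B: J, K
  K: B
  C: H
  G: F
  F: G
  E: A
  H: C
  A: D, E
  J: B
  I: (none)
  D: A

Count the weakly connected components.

5

From A: component {A, D, E}.
From B: component {B, J, K}.
From C: component {C, H}.
From F: component {F, G}.
From I: component {I}.
That's 5 components.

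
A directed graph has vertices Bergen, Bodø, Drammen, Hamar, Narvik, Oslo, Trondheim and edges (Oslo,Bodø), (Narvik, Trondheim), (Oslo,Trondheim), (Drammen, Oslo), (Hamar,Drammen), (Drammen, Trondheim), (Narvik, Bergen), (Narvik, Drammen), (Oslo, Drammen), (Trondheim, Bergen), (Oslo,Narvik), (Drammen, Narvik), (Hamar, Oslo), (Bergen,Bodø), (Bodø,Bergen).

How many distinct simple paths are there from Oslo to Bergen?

8

Oslo→Bodø→Bergen
Oslo→Drammen→Narvik→Bergen
Oslo→Drammen→Narvik→Trondheim→Bergen
Oslo→Drammen→Trondheim→Bergen
Oslo→Narvik→Bergen
Oslo→Narvik→Drammen→Trondheim→Bergen
Oslo→Narvik→Trondheim→Bergen
Oslo→Trondheim→Bergen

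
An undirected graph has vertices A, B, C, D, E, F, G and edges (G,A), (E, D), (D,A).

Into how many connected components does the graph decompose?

From A: component {A, D, E, G}.
From B: component {B}.
From C: component {C}.
From F: component {F}.
That's 4 components.

4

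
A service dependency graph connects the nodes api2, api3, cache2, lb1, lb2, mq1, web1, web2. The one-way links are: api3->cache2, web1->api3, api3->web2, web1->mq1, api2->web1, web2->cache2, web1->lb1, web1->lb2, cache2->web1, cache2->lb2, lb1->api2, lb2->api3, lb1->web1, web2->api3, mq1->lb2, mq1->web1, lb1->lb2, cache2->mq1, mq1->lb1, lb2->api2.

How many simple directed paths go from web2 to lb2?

22

web2→api3→cache2→lb2
web2→api3→cache2→mq1→lb1→api2→web1→lb2
web2→api3→cache2→mq1→lb1→lb2
web2→api3→cache2→mq1→lb1→web1→lb2
web2→api3→cache2→mq1→lb2
web2→api3→cache2→mq1→web1→lb1→lb2
web2→api3→cache2→mq1→web1→lb2
web2→api3→cache2→web1→lb1→lb2
... and 14 more.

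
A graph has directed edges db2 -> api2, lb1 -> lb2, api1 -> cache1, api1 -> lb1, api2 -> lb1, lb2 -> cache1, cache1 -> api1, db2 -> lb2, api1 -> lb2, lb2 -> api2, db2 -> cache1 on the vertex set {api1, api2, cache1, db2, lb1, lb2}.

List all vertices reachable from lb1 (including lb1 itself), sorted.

api1, api2, cache1, lb1, lb2

Start at lb1.
Its neighbours: lb2.
Then their neighbours: api2, cache1.
Then next layer: api1.
Nothing further is reachable.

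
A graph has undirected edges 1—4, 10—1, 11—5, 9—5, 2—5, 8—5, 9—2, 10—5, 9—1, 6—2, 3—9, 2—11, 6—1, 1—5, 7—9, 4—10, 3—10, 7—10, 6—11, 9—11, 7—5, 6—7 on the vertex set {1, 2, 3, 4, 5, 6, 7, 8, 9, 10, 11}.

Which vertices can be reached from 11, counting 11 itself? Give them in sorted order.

Start at 11.
Its neighbours: 2, 5, 6, 9.
Then their neighbours: 1, 3, 7, 8, 10.
Then next layer: 4.
Every vertex is now reached.

1, 2, 3, 4, 5, 6, 7, 8, 9, 10, 11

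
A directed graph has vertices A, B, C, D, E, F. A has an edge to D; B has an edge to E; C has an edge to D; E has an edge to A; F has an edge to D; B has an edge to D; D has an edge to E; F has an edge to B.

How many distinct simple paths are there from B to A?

B→D→E→A
B→E→A

2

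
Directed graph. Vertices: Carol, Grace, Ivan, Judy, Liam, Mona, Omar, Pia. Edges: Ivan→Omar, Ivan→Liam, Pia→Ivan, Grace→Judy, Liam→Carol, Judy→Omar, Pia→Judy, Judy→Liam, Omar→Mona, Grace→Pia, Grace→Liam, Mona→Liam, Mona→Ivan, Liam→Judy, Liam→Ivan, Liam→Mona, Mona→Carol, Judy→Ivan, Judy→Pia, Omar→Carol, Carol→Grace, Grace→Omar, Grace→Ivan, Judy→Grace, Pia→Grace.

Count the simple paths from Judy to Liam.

29

Judy→Grace→Ivan→Liam
Judy→Grace→Ivan→Omar→Mona→Liam
Judy→Grace→Liam
Judy→Grace→Omar→Mona→Ivan→Liam
Judy→Grace→Omar→Mona→Liam
Judy→Grace→Pia→Ivan→Liam
Judy→Grace→Pia→Ivan→Omar→Mona→Liam
Judy→Ivan→Liam
... and 21 more.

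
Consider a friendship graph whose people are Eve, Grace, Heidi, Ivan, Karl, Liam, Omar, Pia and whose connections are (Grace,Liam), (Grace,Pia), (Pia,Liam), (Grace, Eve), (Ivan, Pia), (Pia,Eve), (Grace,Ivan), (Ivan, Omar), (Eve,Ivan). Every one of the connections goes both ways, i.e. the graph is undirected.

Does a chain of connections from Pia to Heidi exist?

Explore from Pia.
Distance 1: reach Eve, Grace, Ivan, Liam.
Distance 2: reach Omar.
The search is exhausted without reaching Heidi; it lies in a different component.

No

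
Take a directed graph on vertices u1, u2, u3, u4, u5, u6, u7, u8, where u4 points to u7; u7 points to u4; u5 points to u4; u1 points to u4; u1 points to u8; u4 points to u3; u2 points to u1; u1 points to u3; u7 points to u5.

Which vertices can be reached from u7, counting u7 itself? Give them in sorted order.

Start at u7.
Its neighbours: u4, u5.
Then their neighbours: u3.
Nothing further is reachable.

u3, u4, u5, u7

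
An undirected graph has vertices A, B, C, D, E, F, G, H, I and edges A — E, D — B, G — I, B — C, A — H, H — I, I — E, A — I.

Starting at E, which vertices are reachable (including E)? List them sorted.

Start at E.
Its neighbours: A, I.
Then their neighbours: G, H.
Nothing further is reachable.

A, E, G, H, I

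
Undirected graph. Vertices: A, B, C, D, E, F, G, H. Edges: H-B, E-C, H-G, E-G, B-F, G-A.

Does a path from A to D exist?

No

Explore from A.
Distance 1: reach G.
Distance 2: reach E, H.
Distance 3: reach B, C.
Distance 4: reach F.
The search is exhausted without reaching D; it lies in a different component.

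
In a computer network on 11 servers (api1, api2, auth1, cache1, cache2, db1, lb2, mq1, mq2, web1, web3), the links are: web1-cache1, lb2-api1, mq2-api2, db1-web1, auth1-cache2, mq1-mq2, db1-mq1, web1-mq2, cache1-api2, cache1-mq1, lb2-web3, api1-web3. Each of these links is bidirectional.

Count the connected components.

3

From api1: component {api1, lb2, web3}.
From api2: component {api2, cache1, db1, mq1, mq2, web1}.
From auth1: component {auth1, cache2}.
That's 3 components.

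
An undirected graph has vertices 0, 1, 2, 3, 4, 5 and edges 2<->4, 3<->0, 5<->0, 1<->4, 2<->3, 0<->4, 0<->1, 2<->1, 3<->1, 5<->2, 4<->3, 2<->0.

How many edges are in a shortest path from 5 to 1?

Distance 0: 5.
Distance 1: 0, 2.
Distance 2: 1, 3, 4 — contains 1.

2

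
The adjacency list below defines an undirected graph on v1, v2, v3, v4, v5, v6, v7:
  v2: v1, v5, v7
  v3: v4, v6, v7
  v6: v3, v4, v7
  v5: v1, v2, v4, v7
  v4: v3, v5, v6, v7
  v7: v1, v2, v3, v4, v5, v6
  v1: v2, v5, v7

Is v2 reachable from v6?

Yes

Explore from v6.
Distance 1: reach v3, v4, v7.
Distance 2: reach v1, v2, v5.
Found v2.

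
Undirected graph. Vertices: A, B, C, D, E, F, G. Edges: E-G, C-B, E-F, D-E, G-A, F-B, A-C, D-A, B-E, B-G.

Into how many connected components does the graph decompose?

From A: component {A, B, C, D, E, F, G}.
That's 1 component.

1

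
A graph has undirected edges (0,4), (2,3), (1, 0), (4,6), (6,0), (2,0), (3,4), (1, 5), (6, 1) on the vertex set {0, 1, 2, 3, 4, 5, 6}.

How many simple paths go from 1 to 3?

7

1–0–2–3
1–0–4–3
1–0–6–4–3
1–6–0–2–3
1–6–0–4–3
1–6–4–0–2–3
1–6–4–3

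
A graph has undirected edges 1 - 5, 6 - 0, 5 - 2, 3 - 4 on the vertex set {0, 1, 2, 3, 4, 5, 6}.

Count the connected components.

From 0: component {0, 6}.
From 1: component {1, 2, 5}.
From 3: component {3, 4}.
That's 3 components.

3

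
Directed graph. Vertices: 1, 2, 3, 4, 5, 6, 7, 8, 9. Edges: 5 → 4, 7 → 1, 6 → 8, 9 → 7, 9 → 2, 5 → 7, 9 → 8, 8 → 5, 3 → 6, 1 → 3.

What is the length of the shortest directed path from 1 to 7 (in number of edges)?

5

Distance 0: 1.
Distance 1: 3.
Distance 2: 6.
Distance 3: 8.
Distance 4: 5.
Distance 5: 4, 7 — contains 7.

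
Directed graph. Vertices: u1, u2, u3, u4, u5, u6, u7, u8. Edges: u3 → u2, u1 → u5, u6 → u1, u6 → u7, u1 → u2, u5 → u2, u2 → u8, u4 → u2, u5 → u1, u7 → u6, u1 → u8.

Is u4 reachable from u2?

Explore from u2.
Distance 1: reach u8.
The search from u2 is exhausted; no directed path reaches u4.

No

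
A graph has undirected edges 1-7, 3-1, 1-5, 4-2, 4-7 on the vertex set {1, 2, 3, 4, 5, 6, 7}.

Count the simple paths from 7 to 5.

1

7–1–5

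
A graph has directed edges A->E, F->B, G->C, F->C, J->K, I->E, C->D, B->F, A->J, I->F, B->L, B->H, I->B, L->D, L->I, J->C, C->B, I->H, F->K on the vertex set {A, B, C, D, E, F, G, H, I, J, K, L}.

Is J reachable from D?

No

D has no outgoing edges, so nothing is reachable from it.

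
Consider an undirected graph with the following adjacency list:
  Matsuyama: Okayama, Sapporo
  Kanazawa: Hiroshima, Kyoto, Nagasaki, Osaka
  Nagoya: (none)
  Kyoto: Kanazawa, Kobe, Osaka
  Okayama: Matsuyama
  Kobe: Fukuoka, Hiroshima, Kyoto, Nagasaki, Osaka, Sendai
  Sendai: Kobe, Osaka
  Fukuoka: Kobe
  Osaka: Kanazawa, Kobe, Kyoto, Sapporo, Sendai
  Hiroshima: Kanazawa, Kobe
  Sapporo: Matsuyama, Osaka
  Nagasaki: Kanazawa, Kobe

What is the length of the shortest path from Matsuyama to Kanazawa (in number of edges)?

Distance 0: Matsuyama.
Distance 1: Okayama, Sapporo.
Distance 2: Osaka.
Distance 3: Kanazawa, Kobe, Kyoto, Sendai — contains Kanazawa.

3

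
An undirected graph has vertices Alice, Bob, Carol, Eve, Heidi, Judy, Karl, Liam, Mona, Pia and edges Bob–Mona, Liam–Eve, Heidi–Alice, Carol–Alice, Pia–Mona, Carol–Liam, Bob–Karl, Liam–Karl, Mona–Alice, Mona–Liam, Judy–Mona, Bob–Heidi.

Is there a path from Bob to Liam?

Explore from Bob.
Distance 1: reach Heidi, Karl, Mona.
Distance 2: reach Alice, Judy, Liam, Pia.
Found Liam.

Yes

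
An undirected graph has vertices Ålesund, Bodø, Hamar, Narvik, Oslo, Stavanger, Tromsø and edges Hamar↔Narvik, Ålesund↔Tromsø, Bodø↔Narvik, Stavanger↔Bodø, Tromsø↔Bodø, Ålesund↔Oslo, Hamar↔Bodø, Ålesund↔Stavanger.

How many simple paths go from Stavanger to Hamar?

4

Stavanger–Ålesund–Tromsø–Bodø–Hamar
Stavanger–Ålesund–Tromsø–Bodø–Narvik–Hamar
Stavanger–Bodø–Hamar
Stavanger–Bodø–Narvik–Hamar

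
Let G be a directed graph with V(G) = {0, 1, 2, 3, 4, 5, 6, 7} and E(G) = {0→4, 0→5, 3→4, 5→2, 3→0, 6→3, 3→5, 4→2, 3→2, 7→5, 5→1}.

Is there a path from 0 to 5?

Yes

Explore from 0.
Distance 1: reach 4, 5.
Found 5.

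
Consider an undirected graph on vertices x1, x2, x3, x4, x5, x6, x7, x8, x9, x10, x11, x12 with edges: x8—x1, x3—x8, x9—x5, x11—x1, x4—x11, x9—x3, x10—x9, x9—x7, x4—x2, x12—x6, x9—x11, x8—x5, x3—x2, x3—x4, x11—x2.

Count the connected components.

2

From x1: component {x1, x2, x3, x4, x5, x7, x8, x9, x10, x11}.
From x6: component {x6, x12}.
That's 2 components.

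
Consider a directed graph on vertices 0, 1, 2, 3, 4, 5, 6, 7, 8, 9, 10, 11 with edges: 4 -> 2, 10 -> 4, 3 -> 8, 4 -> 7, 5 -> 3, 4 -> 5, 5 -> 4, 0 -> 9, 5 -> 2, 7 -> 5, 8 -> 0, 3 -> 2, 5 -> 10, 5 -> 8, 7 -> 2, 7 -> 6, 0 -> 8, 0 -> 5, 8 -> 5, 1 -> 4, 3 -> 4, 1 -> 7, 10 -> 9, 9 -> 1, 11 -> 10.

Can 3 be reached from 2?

No

2 has no outgoing edges, so nothing is reachable from it.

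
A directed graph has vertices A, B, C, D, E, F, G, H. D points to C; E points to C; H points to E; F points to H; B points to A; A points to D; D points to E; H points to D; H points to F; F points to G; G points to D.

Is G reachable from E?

No

Explore from E.
Distance 1: reach C.
The search from E is exhausted; no directed path reaches G.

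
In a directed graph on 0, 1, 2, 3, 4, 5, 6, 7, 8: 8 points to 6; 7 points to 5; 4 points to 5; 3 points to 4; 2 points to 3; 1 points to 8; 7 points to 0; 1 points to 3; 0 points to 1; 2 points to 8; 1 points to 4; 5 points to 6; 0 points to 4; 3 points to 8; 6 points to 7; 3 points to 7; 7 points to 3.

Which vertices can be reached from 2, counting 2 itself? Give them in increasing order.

0, 1, 2, 3, 4, 5, 6, 7, 8

Start at 2.
Its neighbours: 3, 8.
Then their neighbours: 4, 6, 7.
Then next layer: 0, 5.
Then next layer: 1.
Every vertex is now reached.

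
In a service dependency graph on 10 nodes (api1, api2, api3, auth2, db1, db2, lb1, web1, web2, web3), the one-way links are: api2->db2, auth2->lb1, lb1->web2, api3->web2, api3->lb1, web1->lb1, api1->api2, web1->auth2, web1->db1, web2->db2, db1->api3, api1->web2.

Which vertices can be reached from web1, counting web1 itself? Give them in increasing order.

Start at web1.
Its neighbours: auth2, db1, lb1.
Then their neighbours: api3, web2.
Then next layer: db2.
Nothing further is reachable.

api3, auth2, db1, db2, lb1, web1, web2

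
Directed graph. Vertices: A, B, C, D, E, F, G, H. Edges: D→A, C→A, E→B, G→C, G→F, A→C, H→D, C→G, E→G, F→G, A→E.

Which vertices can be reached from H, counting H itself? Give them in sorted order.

A, B, C, D, E, F, G, H

Start at H.
Its neighbours: D.
Then their neighbours: A.
Then next layer: C, E.
Then next layer: B, G.
Then next layer: F.
Every vertex is now reached.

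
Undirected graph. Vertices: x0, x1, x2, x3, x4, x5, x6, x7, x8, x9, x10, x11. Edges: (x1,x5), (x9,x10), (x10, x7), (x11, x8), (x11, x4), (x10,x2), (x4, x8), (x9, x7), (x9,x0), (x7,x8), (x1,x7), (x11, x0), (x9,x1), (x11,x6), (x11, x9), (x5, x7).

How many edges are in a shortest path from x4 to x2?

4

Distance 0: x4.
Distance 1: x8, x11.
Distance 2: x0, x6, x7, x9.
Distance 3: x1, x5, x10.
Distance 4: x2 — contains x2.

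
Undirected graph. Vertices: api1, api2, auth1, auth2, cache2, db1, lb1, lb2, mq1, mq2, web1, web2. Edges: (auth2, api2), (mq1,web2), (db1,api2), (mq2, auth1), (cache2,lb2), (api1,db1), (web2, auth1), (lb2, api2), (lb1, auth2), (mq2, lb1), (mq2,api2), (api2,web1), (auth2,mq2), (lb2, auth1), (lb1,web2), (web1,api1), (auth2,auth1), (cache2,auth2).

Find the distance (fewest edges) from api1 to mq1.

Distance 0: api1.
Distance 1: db1, web1.
Distance 2: api2.
Distance 3: auth2, lb2, mq2.
Distance 4: auth1, cache2, lb1.
Distance 5: web2.
Distance 6: mq1 — contains mq1.

6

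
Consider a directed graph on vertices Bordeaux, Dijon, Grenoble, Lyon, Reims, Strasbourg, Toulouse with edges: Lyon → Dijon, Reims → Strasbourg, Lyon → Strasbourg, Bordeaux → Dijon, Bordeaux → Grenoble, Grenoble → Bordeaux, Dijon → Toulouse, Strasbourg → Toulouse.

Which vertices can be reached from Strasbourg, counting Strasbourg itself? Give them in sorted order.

Start at Strasbourg.
Its neighbours: Toulouse.
Nothing further is reachable.

Strasbourg, Toulouse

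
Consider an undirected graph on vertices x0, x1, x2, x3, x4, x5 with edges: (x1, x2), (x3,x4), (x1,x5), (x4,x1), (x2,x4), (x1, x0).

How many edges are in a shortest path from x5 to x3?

Distance 0: x5.
Distance 1: x1.
Distance 2: x0, x2, x4.
Distance 3: x3 — contains x3.

3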